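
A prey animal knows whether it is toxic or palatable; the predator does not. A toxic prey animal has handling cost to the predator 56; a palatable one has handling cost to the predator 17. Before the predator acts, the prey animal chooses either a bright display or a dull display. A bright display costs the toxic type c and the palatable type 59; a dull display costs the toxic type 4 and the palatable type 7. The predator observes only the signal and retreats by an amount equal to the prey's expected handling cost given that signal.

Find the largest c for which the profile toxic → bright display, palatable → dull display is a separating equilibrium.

Under separation: bright display → toxic (pays 56); dull display → palatable (pays 17).
Palatable: 17 − 7 = 10 ≥ 56 − 59 = -3. Holds regardless of c. ✓
Toxic: 56 − c ≥ 17 − 4, so c ≤ 56 − 13 = 43.

43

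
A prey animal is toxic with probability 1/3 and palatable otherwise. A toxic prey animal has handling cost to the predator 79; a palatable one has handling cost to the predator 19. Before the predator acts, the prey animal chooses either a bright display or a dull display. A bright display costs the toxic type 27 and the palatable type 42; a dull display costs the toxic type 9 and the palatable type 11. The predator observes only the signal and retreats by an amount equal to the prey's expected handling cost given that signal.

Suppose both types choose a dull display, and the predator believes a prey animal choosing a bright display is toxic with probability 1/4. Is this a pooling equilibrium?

On the equilibrium path (dull display) the predator holds the prior 1/3 and pays 1/3·79 + 2/3·19 = 39. Off-path (bright display) belief 1/4 gives 1/4·79 + 3/4·19 = 34.
Toxic: dull display gives 39 − 9 = 30; bright display gives 34 − 27 = 7. Stays. ✓
Palatable: dull display gives 39 − 11 = 28; bright display gives 34 − 42 = -8. Stays. ✓
Beliefs are Bayes-consistent on-path and both types best-respond.

Yes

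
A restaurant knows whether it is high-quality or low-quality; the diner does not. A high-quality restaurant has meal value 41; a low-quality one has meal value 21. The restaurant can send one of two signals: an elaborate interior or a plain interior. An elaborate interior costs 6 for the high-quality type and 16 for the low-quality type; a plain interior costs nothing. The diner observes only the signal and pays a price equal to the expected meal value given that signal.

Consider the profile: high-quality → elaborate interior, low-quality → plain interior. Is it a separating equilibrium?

Under separation the diner infers type exactly: elaborate interior → high-quality (pays 41), plain interior → low-quality (pays 21).
High-quality: elaborate interior gives 41 − 6 = 35; plain interior gives 21 − 0 = 21. No deviation. ✓
Low-quality: plain interior gives 21 − 0 = 21; elaborate interior gives 41 − 16 = 25. Would deviate. ✗

No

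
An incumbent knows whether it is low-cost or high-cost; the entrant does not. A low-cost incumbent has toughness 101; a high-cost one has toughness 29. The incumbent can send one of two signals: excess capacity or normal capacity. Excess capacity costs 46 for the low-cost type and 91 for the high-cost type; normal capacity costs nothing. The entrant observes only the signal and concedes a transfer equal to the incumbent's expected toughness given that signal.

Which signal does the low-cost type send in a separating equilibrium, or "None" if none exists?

excess capacity

Try low-cost → excess capacity, high-cost → normal capacity:
  Under separation the entrant infers type exactly: excess capacity → low-cost (pays 101), normal capacity → high-cost (pays 29).
  Low-cost: excess capacity gives 101 − 46 = 55; normal capacity gives 29 − 0 = 29. No deviation. ✓
  High-cost: normal capacity gives 29 − 0 = 29; excess capacity gives 101 − 91 = 10. No deviation. ✓
Both hold — the low-cost type sends excess capacity.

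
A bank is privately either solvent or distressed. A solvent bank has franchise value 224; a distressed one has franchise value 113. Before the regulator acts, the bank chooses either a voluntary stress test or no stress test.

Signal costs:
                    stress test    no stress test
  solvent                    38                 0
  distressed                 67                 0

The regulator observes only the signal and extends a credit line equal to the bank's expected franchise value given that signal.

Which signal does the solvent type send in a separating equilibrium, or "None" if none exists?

None

Try solvent → stress test, distressed → no stress test:
  If types separate, stress test earns payment 224 and no stress test earns 113.
  Solvent: stress test gives 224 − 38 = 186; no stress test gives 113 − 0 = 113. No deviation. ✓
  Distressed: no stress test gives 113 − 0 = 113; stress test gives 224 − 67 = 157. Would deviate. ✗
Try solvent → no stress test, distressed → stress test:
  If types separate, no stress test earns payment 224 and stress test earns 113.
  Solvent: no stress test gives 224 − 0 = 224; stress test gives 113 − 38 = 75. No deviation. ✓
  Distressed: stress test gives 113 − 67 = 46; no stress test gives 224 − 0 = 224. Would deviate. ✗
Neither assignment is incentive-compatible.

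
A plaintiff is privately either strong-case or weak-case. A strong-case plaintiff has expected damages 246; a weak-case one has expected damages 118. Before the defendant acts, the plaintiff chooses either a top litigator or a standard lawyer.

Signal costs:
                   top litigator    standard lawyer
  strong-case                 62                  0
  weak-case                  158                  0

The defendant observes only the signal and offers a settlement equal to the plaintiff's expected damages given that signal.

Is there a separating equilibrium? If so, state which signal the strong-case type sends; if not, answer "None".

Try strong-case → top litigator, weak-case → standard lawyer:
  Under separation the defendant infers type exactly: top litigator → strong-case (pays 246), standard lawyer → weak-case (pays 118).
  Strong-case: top litigator gives 246 − 62 = 184; standard lawyer gives 118 − 0 = 118. No deviation. ✓
  Weak-case: standard lawyer gives 118 − 0 = 118; top litigator gives 246 − 158 = 88. No deviation. ✓
Both hold — the strong-case type sends top litigator.

top litigator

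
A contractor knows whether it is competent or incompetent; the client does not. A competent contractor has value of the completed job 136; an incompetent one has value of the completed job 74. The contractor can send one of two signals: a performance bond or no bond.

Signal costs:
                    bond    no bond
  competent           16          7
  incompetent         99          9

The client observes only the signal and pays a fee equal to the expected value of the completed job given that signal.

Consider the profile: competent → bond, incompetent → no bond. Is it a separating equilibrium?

Yes

If types separate, bond earns payment 136 and no bond earns 74.
Competent: bond gives 136 − 16 = 120; no bond gives 74 − 7 = 67. No deviation. ✓
Incompetent: no bond gives 74 − 9 = 65; bond gives 136 − 99 = 37. No deviation. ✓
Both incentive constraints hold.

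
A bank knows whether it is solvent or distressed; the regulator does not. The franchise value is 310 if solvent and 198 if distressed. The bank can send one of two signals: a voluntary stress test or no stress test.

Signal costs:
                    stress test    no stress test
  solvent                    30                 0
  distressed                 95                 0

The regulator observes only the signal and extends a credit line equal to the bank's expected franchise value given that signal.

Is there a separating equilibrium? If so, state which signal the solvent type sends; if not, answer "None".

None

Try solvent → stress test, distressed → no stress test:
  If types separate, stress test earns payment 310 and no stress test earns 198.
  Solvent: stress test gives 310 − 30 = 280; no stress test gives 198 − 0 = 198. No deviation. ✓
  Distressed: no stress test gives 198 − 0 = 198; stress test gives 310 − 95 = 215. Would deviate. ✗
Try solvent → no stress test, distressed → stress test:
  If types separate, no stress test earns payment 310 and stress test earns 198.
  Solvent: no stress test gives 310 − 0 = 310; stress test gives 198 − 30 = 168. No deviation. ✓
  Distressed: stress test gives 198 − 95 = 103; no stress test gives 310 − 0 = 310. Would deviate. ✗
Neither assignment is incentive-compatible.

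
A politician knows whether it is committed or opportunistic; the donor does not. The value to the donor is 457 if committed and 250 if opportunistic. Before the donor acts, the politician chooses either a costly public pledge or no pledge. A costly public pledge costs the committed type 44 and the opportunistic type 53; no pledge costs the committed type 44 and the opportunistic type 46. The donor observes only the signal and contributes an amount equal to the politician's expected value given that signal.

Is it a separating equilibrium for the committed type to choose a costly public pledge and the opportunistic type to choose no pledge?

Under separation the donor infers type exactly: pledge → committed (pays 457), no pledge → opportunistic (pays 250).
Committed: pledge gives 457 − 44 = 413; no pledge gives 250 − 44 = 206. No deviation. ✓
Opportunistic: no pledge gives 250 − 46 = 204; pledge gives 457 − 53 = 404. Would deviate. ✗

No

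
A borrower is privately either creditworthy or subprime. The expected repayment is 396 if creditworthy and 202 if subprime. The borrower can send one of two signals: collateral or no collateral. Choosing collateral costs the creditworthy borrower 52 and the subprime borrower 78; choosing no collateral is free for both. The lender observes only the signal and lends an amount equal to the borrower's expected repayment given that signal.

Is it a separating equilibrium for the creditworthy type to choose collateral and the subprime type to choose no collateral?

No

Under separation the lender infers type exactly: collateral → creditworthy (pays 396), no collateral → subprime (pays 202).
Creditworthy: collateral gives 396 − 52 = 344; no collateral gives 202 − 0 = 202. No deviation. ✓
Subprime: no collateral gives 202 − 0 = 202; collateral gives 396 − 78 = 318. Would deviate. ✗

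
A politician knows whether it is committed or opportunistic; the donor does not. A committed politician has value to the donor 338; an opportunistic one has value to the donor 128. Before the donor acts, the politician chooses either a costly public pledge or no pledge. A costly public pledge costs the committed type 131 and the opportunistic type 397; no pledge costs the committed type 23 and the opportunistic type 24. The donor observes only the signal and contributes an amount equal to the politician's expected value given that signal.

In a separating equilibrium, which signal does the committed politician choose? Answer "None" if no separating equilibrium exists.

pledge

Try committed → pledge, opportunistic → no pledge:
  Under separation the donor infers type exactly: pledge → committed (pays 338), no pledge → opportunistic (pays 128).
  Committed: pledge gives 338 − 131 = 207; no pledge gives 128 − 23 = 105. No deviation. ✓
  Opportunistic: no pledge gives 128 − 24 = 104; pledge gives 338 − 397 = -59. No deviation. ✓
Both hold — the committed type sends pledge.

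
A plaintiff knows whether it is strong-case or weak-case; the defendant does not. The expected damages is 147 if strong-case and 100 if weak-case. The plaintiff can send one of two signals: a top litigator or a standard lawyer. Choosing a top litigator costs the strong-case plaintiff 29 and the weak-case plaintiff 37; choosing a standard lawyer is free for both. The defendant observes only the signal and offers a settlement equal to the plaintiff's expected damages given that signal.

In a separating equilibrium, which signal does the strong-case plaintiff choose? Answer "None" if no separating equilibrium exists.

Try strong-case → top litigator, weak-case → standard lawyer:
  Under separation the defendant infers type exactly: top litigator → strong-case (pays 147), standard lawyer → weak-case (pays 100).
  Strong-case: top litigator gives 147 − 29 = 118; standard lawyer gives 100 − 0 = 100. No deviation. ✓
  Weak-case: standard lawyer gives 100 − 0 = 100; top litigator gives 147 − 37 = 110. Would deviate. ✗
Try strong-case → standard lawyer, weak-case → top litigator:
  Under separation the defendant infers type exactly: standard lawyer → strong-case (pays 147), top litigator → weak-case (pays 100).
  Strong-case: standard lawyer gives 147 − 0 = 147; top litigator gives 100 − 29 = 71. No deviation. ✓
  Weak-case: top litigator gives 100 − 37 = 63; standard lawyer gives 147 − 0 = 147. Would deviate. ✗
Neither assignment is incentive-compatible.

None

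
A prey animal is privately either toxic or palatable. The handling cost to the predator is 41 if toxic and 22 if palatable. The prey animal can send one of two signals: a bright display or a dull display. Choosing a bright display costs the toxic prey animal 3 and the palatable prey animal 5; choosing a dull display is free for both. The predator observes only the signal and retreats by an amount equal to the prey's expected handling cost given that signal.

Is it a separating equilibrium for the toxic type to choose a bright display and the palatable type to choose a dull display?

Under separation the predator infers type exactly: bright display → toxic (pays 41), dull display → palatable (pays 22).
Toxic: bright display gives 41 − 3 = 38; dull display gives 22 − 0 = 22. No deviation. ✓
Palatable: dull display gives 22 − 0 = 22; bright display gives 41 − 5 = 36. Would deviate. ✗

No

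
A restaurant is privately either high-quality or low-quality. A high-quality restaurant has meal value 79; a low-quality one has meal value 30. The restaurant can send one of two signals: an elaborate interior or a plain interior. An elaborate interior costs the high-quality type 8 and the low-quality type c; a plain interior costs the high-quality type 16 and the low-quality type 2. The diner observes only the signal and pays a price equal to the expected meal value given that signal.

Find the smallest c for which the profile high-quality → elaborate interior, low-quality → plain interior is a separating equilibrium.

51

Under separation: elaborate interior → high-quality (pays 79); plain interior → low-quality (pays 30).
High-quality: 79 − 8 = 71 ≥ 30 − 16 = 14. Holds regardless of c. ✓
Low-quality: 30 − 2 ≥ 79 − c, so c ≥ 79 − 28 = 51.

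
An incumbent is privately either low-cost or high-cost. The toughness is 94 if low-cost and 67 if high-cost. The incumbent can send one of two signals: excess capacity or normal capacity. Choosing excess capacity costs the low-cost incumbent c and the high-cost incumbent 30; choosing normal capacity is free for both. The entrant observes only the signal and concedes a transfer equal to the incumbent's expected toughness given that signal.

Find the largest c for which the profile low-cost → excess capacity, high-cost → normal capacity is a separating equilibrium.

Under separation: excess capacity → low-cost (pays 94); normal capacity → high-cost (pays 67).
High-cost: 67 − 0 = 67 ≥ 94 − 30 = 64. Holds regardless of c. ✓
Low-cost: 94 − c ≥ 67 − 0, so c ≤ 94 − 67 = 27.

27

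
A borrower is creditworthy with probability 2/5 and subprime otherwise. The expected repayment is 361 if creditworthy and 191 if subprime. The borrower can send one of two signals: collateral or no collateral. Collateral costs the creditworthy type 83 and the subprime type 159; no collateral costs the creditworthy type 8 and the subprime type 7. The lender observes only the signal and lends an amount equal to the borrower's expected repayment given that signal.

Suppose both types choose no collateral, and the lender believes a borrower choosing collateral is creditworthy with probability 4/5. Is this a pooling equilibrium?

At the pooled signal (no collateral) the lender holds the prior 2/5 and pays 2/5·361 + 3/5·191 = 259. Off-path (collateral) belief 4/5 gives 4/5·361 + 1/5·191 = 327.
Creditworthy: no collateral gives 259 − 8 = 251; collateral gives 327 − 83 = 244. Stays. ✓
Subprime: no collateral gives 259 − 7 = 252; collateral gives 327 − 159 = 168. Stays. ✓

Yes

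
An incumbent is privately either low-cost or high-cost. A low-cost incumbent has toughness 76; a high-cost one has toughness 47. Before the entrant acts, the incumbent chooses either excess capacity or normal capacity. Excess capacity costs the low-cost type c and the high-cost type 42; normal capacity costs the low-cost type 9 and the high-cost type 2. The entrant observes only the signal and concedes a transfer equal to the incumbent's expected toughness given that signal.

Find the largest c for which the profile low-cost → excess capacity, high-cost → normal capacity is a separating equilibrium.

38

Under separation: excess capacity → low-cost (pays 76); normal capacity → high-cost (pays 47).
High-cost: 47 − 2 = 45 ≥ 76 − 42 = 34. Holds regardless of c. ✓
Low-cost: 76 − c ≥ 47 − 9, so c ≤ 76 − 38 = 38.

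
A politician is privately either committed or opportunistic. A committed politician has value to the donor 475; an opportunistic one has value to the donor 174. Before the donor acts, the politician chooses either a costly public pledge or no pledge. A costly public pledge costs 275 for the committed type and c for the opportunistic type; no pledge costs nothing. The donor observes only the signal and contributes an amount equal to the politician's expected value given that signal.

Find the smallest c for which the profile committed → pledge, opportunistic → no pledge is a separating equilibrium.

301

Under separation: pledge → committed (pays 475); no pledge → opportunistic (pays 174).
Committed: 475 − 275 = 200 ≥ 174 − 0 = 174. Holds regardless of c. ✓
Opportunistic: 174 − 0 ≥ 475 − c, so c ≥ 475 − 174 = 301.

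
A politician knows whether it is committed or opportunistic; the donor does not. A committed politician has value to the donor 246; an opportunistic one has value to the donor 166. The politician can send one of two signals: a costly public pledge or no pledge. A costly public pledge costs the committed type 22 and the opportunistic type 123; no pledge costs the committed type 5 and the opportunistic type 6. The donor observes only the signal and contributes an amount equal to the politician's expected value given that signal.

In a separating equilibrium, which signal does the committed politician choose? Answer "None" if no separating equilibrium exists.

pledge

Try committed → pledge, opportunistic → no pledge:
  Under separation the donor infers type exactly: pledge → committed (pays 246), no pledge → opportunistic (pays 166).
  Committed: pledge gives 246 − 22 = 224; no pledge gives 166 − 5 = 161. No deviation. ✓
  Opportunistic: no pledge gives 166 − 6 = 160; pledge gives 246 − 123 = 123. No deviation. ✓
Both hold — the committed type sends pledge.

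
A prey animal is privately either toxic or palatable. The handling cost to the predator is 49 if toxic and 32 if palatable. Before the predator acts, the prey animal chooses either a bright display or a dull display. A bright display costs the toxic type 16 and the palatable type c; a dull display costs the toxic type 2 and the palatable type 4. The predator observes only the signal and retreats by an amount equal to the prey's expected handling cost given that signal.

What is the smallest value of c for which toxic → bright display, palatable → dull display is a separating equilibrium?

21

Under separation: bright display → toxic (pays 49); dull display → palatable (pays 32).
Toxic: 49 − 16 = 33 ≥ 32 − 2 = 30. Holds regardless of c. ✓
Palatable: 32 − 4 ≥ 49 − c, so c ≥ 49 − 28 = 21.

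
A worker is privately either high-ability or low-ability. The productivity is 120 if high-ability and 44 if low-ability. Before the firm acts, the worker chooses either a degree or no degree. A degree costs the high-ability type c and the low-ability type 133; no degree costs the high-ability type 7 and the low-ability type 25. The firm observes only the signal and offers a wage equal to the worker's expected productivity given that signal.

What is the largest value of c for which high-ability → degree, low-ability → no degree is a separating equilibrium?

Under separation: degree → high-ability (pays 120); no degree → low-ability (pays 44).
Low-ability: 44 − 25 = 19 ≥ 120 − 133 = -13. Holds regardless of c. ✓
High-ability: 120 − c ≥ 44 − 7, so c ≤ 120 − 37 = 83.

83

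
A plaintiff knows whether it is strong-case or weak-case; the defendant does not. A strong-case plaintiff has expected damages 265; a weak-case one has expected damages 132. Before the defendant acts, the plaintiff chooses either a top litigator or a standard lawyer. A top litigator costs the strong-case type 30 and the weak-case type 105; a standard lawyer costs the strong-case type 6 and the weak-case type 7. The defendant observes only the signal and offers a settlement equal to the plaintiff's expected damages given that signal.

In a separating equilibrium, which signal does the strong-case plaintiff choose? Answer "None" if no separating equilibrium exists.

Try strong-case → top litigator, weak-case → standard lawyer:
  If types separate, top litigator earns payment 265 and standard lawyer earns 132.
  Strong-case: top litigator gives 265 − 30 = 235; standard lawyer gives 132 − 6 = 126. No deviation. ✓
  Weak-case: standard lawyer gives 132 − 7 = 125; top litigator gives 265 − 105 = 160. Would deviate. ✗
Try strong-case → standard lawyer, weak-case → top litigator:
  If types separate, standard lawyer earns payment 265 and top litigator earns 132.
  Strong-case: standard lawyer gives 265 − 6 = 259; top litigator gives 132 − 30 = 102. No deviation. ✓
  Weak-case: top litigator gives 132 − 105 = 27; standard lawyer gives 265 − 7 = 258. Would deviate. ✗
Neither assignment is incentive-compatible.

None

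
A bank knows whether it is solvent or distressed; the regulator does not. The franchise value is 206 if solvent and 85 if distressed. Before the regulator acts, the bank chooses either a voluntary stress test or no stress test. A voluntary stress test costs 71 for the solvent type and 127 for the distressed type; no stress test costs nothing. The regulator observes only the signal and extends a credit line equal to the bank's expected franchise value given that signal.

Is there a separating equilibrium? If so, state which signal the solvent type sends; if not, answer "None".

stress test

Try solvent → stress test, distressed → no stress test:
  If types separate, stress test earns payment 206 and no stress test earns 85.
  Solvent: stress test gives 206 − 71 = 135; no stress test gives 85 − 0 = 85. No deviation. ✓
  Distressed: no stress test gives 85 − 0 = 85; stress test gives 206 − 127 = 79. No deviation. ✓
Both hold — the solvent type sends stress test.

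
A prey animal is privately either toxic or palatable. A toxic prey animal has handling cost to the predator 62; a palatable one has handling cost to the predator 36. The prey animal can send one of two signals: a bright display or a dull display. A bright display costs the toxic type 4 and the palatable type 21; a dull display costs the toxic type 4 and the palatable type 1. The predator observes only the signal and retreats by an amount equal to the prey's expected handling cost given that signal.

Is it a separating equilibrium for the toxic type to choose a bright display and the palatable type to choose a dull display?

Under separation the predator infers type exactly: bright display → toxic (pays 62), dull display → palatable (pays 36).
Toxic: bright display gives 62 − 4 = 58; dull display gives 36 − 4 = 32. No deviation. ✓
Palatable: dull display gives 36 − 1 = 35; bright display gives 62 − 21 = 41. Would deviate. ✗

No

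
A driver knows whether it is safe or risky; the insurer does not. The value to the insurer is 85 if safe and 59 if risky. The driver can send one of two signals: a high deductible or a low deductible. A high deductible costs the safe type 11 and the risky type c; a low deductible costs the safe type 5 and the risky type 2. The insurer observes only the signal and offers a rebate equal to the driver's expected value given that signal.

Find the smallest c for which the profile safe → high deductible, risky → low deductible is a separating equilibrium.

Under separation: high deductible → safe (pays 85); low deductible → risky (pays 59).
Safe: 85 − 11 = 74 ≥ 59 − 5 = 54. Holds regardless of c. ✓
Risky: 59 − 2 ≥ 85 − c, so c ≥ 85 − 57 = 28.

28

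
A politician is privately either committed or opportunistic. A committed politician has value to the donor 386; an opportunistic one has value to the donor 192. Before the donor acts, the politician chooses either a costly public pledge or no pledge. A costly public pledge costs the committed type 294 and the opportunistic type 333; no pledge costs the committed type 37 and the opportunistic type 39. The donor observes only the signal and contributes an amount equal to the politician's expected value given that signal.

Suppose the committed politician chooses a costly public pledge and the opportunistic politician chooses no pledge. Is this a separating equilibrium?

If types separate, pledge earns payment 386 and no pledge earns 192.
Committed: pledge gives 386 − 294 = 92; no pledge gives 192 − 37 = 155. Would deviate. ✗
Opportunistic: no pledge gives 192 − 39 = 153; pledge gives 386 − 333 = 53. No deviation. ✓

No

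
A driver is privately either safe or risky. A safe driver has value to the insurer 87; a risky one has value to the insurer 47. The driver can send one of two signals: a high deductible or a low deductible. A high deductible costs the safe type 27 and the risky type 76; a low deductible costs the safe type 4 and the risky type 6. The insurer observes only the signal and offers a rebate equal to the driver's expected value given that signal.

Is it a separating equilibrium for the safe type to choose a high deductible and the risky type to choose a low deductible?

Under separation the insurer infers type exactly: high deductible → safe (pays 87), low deductible → risky (pays 47).
Safe: high deductible gives 87 − 27 = 60; low deductible gives 47 − 4 = 43. No deviation. ✓
Risky: low deductible gives 47 − 6 = 41; high deductible gives 87 − 76 = 11. No deviation. ✓
Both incentive constraints hold.

Yes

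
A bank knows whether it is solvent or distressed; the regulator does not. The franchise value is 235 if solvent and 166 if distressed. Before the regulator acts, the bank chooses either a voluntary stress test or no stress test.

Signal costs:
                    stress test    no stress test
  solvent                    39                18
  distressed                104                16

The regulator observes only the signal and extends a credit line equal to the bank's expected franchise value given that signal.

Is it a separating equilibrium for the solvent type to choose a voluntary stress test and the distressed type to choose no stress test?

If types separate, stress test earns payment 235 and no stress test earns 166.
Solvent: stress test gives 235 − 39 = 196; no stress test gives 166 − 18 = 148. No deviation. ✓
Distressed: no stress test gives 166 − 16 = 150; stress test gives 235 − 104 = 131. No deviation. ✓
Neither type gains from mimicking the other.

Yes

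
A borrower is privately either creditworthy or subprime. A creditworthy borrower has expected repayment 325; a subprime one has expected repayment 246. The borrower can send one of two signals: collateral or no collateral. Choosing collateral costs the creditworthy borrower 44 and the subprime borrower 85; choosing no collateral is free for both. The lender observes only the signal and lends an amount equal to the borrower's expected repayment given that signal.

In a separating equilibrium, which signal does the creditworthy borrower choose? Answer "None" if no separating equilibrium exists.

collateral

Try creditworthy → collateral, subprime → no collateral:
  Under separation the lender infers type exactly: collateral → creditworthy (pays 325), no collateral → subprime (pays 246).
  Creditworthy: collateral gives 325 − 44 = 281; no collateral gives 246 − 0 = 246. No deviation. ✓
  Subprime: no collateral gives 246 − 0 = 246; collateral gives 325 − 85 = 240. No deviation. ✓
Both hold — the creditworthy type sends collateral.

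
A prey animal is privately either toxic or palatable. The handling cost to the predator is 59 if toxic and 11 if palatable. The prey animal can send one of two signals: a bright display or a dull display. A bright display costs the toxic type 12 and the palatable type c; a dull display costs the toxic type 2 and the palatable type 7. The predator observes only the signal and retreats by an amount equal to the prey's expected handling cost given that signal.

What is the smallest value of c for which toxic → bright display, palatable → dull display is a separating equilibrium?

Under separation: bright display → toxic (pays 59); dull display → palatable (pays 11).
Toxic: 59 − 12 = 47 ≥ 11 − 2 = 9. Holds regardless of c. ✓
Palatable: 11 − 7 ≥ 59 − c, so c ≥ 59 − 4 = 55.

55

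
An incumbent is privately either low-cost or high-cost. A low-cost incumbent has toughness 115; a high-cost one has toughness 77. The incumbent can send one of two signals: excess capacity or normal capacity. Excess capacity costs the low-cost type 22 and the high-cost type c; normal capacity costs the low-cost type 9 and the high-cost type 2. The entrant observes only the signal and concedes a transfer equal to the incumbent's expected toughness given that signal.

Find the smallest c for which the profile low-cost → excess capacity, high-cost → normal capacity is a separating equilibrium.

Under separation: excess capacity → low-cost (pays 115); normal capacity → high-cost (pays 77).
Low-cost: 115 − 22 = 93 ≥ 77 − 9 = 68. Holds regardless of c. ✓
High-cost: 77 − 2 ≥ 115 − c, so c ≥ 115 − 75 = 40.

40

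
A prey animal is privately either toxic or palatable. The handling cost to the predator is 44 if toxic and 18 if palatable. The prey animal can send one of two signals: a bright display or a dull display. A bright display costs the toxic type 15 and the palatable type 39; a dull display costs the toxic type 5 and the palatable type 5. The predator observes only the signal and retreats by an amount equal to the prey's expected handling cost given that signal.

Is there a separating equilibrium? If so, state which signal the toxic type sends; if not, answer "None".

bright display

Try toxic → bright display, palatable → dull display:
  If types separate, bright display earns payment 44 and dull display earns 18.
  Toxic: bright display gives 44 − 15 = 29; dull display gives 18 − 5 = 13. No deviation. ✓
  Palatable: dull display gives 18 − 5 = 13; bright display gives 44 − 39 = 5. No deviation. ✓
Both hold — the toxic type sends bright display.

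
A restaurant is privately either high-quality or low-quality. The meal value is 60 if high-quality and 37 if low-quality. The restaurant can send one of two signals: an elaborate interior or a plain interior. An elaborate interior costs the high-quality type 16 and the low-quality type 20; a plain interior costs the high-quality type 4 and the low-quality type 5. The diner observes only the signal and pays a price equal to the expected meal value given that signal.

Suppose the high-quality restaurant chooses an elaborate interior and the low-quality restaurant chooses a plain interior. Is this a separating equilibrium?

If types separate, elaborate interior earns payment 60 and plain interior earns 37.
High-quality: elaborate interior gives 60 − 16 = 44; plain interior gives 37 − 4 = 33. No deviation. ✓
Low-quality: plain interior gives 37 − 5 = 32; elaborate interior gives 60 − 20 = 40. Would deviate. ✗

No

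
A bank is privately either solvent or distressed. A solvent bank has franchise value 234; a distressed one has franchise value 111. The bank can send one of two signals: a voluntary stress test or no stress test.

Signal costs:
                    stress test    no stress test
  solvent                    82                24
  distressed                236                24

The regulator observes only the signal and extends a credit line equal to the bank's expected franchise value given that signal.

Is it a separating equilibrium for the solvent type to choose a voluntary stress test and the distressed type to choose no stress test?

Yes

Under separation the regulator infers type exactly: stress test → solvent (pays 234), no stress test → distressed (pays 111).
Solvent: stress test gives 234 − 82 = 152; no stress test gives 111 − 24 = 87. No deviation. ✓
Distressed: no stress test gives 111 − 24 = 87; stress test gives 234 − 236 = -2. No deviation. ✓
Neither type gains from mimicking the other.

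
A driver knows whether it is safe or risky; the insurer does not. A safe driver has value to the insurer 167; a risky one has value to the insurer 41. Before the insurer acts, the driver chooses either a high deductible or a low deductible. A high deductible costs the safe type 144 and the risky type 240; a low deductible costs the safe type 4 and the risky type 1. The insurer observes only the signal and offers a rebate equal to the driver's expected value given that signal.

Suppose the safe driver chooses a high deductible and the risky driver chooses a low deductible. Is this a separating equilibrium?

No

Under separation the insurer infers type exactly: high deductible → safe (pays 167), low deductible → risky (pays 41).
Safe: high deductible gives 167 − 144 = 23; low deductible gives 41 − 4 = 37. Would deviate. ✗
Risky: low deductible gives 41 − 1 = 40; high deductible gives 167 − 240 = -73. No deviation. ✓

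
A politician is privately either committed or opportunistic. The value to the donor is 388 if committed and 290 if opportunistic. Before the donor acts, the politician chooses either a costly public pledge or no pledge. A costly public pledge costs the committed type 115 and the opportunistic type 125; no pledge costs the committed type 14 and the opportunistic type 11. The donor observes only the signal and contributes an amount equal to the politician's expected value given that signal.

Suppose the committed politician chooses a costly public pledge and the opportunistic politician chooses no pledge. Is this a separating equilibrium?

No

If types separate, pledge earns payment 388 and no pledge earns 290.
Committed: pledge gives 388 − 115 = 273; no pledge gives 290 − 14 = 276. Would deviate. ✗
Opportunistic: no pledge gives 290 − 11 = 279; pledge gives 388 − 125 = 263. No deviation. ✓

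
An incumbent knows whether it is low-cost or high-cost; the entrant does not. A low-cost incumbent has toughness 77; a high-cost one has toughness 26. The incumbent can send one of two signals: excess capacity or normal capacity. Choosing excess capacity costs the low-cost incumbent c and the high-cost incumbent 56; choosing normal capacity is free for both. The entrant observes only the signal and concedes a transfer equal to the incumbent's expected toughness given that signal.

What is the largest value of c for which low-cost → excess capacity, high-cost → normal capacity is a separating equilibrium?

Under separation: excess capacity → low-cost (pays 77); normal capacity → high-cost (pays 26).
High-cost: 26 − 0 = 26 ≥ 77 − 56 = 21. Holds regardless of c. ✓
Low-cost: 77 − c ≥ 26 − 0, so c ≤ 77 − 26 = 51.

51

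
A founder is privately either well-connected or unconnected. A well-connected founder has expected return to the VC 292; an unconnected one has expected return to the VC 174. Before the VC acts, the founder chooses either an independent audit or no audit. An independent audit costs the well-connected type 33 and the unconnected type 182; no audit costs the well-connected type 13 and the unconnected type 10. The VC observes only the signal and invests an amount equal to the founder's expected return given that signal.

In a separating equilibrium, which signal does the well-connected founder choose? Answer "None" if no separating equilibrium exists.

Try well-connected → audit, unconnected → no audit:
  Under separation the VC infers type exactly: audit → well-connected (pays 292), no audit → unconnected (pays 174).
  Well-connected: audit gives 292 − 33 = 259; no audit gives 174 − 13 = 161. No deviation. ✓
  Unconnected: no audit gives 174 − 10 = 164; audit gives 292 − 182 = 110. No deviation. ✓
Both hold — the well-connected type sends audit.

audit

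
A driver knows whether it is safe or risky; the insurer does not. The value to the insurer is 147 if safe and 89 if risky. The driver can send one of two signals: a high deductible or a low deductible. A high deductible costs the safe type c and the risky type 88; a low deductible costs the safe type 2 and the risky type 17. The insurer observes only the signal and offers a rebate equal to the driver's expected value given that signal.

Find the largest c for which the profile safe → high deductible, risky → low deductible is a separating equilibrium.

60

Under separation: high deductible → safe (pays 147); low deductible → risky (pays 89).
Risky: 89 − 17 = 72 ≥ 147 − 88 = 59. Holds regardless of c. ✓
Safe: 147 − c ≥ 89 − 2, so c ≤ 147 − 87 = 60.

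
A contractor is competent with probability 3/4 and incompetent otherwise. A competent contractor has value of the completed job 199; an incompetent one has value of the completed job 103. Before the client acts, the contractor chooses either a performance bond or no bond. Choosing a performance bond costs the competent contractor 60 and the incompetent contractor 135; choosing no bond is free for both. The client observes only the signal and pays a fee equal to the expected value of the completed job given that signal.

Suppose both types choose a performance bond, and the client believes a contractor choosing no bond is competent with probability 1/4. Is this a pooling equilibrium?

At the pooled signal (bond) the client holds the prior 3/4 and pays 3/4·199 + 1/4·103 = 175. Off-path (no bond) belief 1/4 gives 1/4·199 + 3/4·103 = 127.
Competent: bond gives 175 − 60 = 115; no bond gives 127 − 0 = 127. Deviates. ✗
Incompetent: bond gives 175 − 135 = 40; no bond gives 127 − 0 = 127. Deviates. ✗

No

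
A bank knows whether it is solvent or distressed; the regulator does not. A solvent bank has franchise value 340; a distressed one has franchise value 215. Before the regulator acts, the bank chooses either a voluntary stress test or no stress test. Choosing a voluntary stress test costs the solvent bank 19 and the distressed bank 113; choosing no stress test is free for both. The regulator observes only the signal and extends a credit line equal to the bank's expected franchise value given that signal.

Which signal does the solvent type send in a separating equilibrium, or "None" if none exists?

None

Try solvent → stress test, distressed → no stress test:
  Under separation the regulator infers type exactly: stress test → solvent (pays 340), no stress test → distressed (pays 215).
  Solvent: stress test gives 340 − 19 = 321; no stress test gives 215 − 0 = 215. No deviation. ✓
  Distressed: no stress test gives 215 − 0 = 215; stress test gives 340 − 113 = 227. Would deviate. ✗
Try solvent → no stress test, distressed → stress test:
  Under separation the regulator infers type exactly: no stress test → solvent (pays 340), stress test → distressed (pays 215).
  Solvent: no stress test gives 340 − 0 = 340; stress test gives 215 − 19 = 196. No deviation. ✓
  Distressed: stress test gives 215 − 113 = 102; no stress test gives 340 − 0 = 340. Would deviate. ✗
Neither assignment is incentive-compatible.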